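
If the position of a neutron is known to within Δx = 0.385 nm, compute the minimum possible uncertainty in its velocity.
81.769 m/s

Using the Heisenberg uncertainty principle and Δp = mΔv:
ΔxΔp ≥ ℏ/2
Δx(mΔv) ≥ ℏ/2

The minimum uncertainty in velocity is:
Δv_min = ℏ/(2mΔx)
Δv_min = (1.055e-34 J·s) / (2 × 1.675e-27 kg × 3.850e-10 m)
Δv_min = 8.177e+01 m/s = 81.769 m/s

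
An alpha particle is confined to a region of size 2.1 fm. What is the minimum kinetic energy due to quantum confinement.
296.102 keV

Using the uncertainty principle:

1. Position uncertainty: Δx ≈ 2.100e-15 m
2. Minimum momentum uncertainty: Δp = ℏ/(2Δx) = 2.511e-20 kg·m/s
3. Minimum kinetic energy:
   KE = (Δp)²/(2m) = (2.511e-20)²/(2 × 6.645e-27 kg)
   KE = 4.744e-14 J = 296.102 keV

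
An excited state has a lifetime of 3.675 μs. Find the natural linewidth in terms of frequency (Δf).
21.654 kHz

Using the energy-time uncertainty principle and E = hf:
ΔEΔt ≥ ℏ/2
hΔf·Δt ≥ ℏ/2

The minimum frequency uncertainty is:
Δf = ℏ/(2hτ) = 1/(4πτ)
Δf = 1/(4π × 3.675e-06 s)
Δf = 2.165e+04 Hz = 21.654 kHz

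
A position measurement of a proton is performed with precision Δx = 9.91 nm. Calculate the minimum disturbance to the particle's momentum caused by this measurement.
5.321 × 10^-27 kg·m/s

The uncertainty principle implies that measuring position disturbs momentum:
ΔxΔp ≥ ℏ/2

When we measure position with precision Δx, we necessarily introduce a momentum uncertainty:
Δp ≥ ℏ/(2Δx)
Δp_min = (1.055e-34 J·s) / (2 × 9.910e-09 m)
Δp_min = 5.321e-27 kg·m/s

The more precisely we measure position, the greater the momentum disturbance.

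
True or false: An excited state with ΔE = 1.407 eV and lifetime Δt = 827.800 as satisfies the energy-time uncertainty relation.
Yes, it satisfies the uncertainty relation.

Calculate the product ΔEΔt:
ΔE = 1.407 eV = 2.254e-19 J
ΔEΔt = (2.254e-19 J) × (8.278e-16 s)
ΔEΔt = 1.866e-34 J·s

Compare to the minimum allowed value ℏ/2:
ℏ/2 = 5.273e-35 J·s

Since ΔEΔt = 1.866e-34 J·s ≥ 5.273e-35 J·s = ℏ/2,
this satisfies the uncertainty relation.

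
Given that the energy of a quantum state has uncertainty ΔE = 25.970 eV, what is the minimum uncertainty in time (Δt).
12.673 as

Using the energy-time uncertainty principle:
ΔEΔt ≥ ℏ/2

The minimum uncertainty in time is:
Δt_min = ℏ/(2ΔE)
Δt_min = (1.055e-34 J·s) / (2 × 4.161e-18 J)
Δt_min = 1.267e-17 s = 12.673 as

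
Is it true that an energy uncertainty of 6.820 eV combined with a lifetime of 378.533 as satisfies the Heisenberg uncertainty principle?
Yes, it satisfies the uncertainty relation.

Calculate the product ΔEΔt:
ΔE = 6.820 eV = 1.093e-18 J
ΔEΔt = (1.093e-18 J) × (3.785e-16 s)
ΔEΔt = 4.136e-34 J·s

Compare to the minimum allowed value ℏ/2:
ℏ/2 = 5.273e-35 J·s

Since ΔEΔt = 4.136e-34 J·s ≥ 5.273e-35 J·s = ℏ/2,
this satisfies the uncertainty relation.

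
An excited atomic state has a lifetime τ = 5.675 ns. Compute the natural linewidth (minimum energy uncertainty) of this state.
57.992 neV

Using the energy-time uncertainty principle:
ΔEΔt ≥ ℏ/2

The lifetime τ represents the time uncertainty Δt.
The natural linewidth (minimum energy uncertainty) is:

ΔE = ℏ/(2τ)
ΔE = (1.055e-34 J·s) / (2 × 5.675e-09 s)
ΔE = 9.291e-27 J = 57.992 neV

This natural linewidth limits the precision of spectroscopic measurements.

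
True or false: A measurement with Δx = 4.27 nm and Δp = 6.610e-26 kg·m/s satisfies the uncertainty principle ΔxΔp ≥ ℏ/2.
Yes, it satisfies the uncertainty principle.

Calculate the product ΔxΔp:
ΔxΔp = (4.270e-09 m) × (6.610e-26 kg·m/s)
ΔxΔp = 2.822e-34 J·s

Compare to the minimum allowed value ℏ/2:
ℏ/2 = 5.273e-35 J·s

Since ΔxΔp = 2.822e-34 J·s ≥ 5.273e-35 J·s = ℏ/2,
the measurement satisfies the uncertainty principle.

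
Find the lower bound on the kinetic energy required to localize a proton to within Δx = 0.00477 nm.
227.991 meV

Localizing a particle requires giving it sufficient momentum uncertainty:

1. From uncertainty principle: Δp ≥ ℏ/(2Δx)
   Δp_min = (1.055e-34 J·s) / (2 × 4.770e-12 m)
   Δp_min = 1.105e-23 kg·m/s

2. This momentum uncertainty corresponds to kinetic energy:
   KE ≈ (Δp)²/(2m) = (1.105e-23)²/(2 × 1.673e-27 kg)
   KE = 3.653e-20 J = 227.991 meV

Tighter localization requires more energy.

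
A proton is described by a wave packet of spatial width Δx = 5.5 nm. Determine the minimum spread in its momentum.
9.587 × 10^-27 kg·m/s

For a wave packet, the spatial width Δx and momentum spread Δp are related by the uncertainty principle:
ΔxΔp ≥ ℏ/2

The minimum momentum spread is:
Δp_min = ℏ/(2Δx)
Δp_min = (1.055e-34 J·s) / (2 × 5.500e-09 m)
Δp_min = 9.587e-27 kg·m/s

A wave packet cannot have both a well-defined position and well-defined momentum.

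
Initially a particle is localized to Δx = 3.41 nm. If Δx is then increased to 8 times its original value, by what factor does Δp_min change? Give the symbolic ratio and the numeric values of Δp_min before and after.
Original Δp_min = 1.546 × 10^-26 kg·m/s; new Δp'_min = 1.933 × 10^-27 kg·m/s; ratio Δp'_min/Δp_min = 1/8.

From the uncertainty principle ΔxΔp ≥ ℏ/2, the minimum momentum uncertainty is Δp_min = ℏ/(2Δx).

Original (Δx = 3.41 nm = 3.410e-09 m):
Δp_min = (1.055e-34 J·s)/(2 × 3.410e-09 m) = 1.546e-26 kg·m/s

When Δx → 8Δx:
Δp'_min = ℏ/(2 × 8Δx) = (1/8) × ℏ/(2Δx) = (1/8) × Δp_min
Δp'_min = 1/8 × 1.546e-26 kg·m/s = 1.933e-27 kg·m/s

Since Δp_min ∝ 1/Δx, when Δx is increased to 8 times its original value, Δp_min decreases to 1/8 of its original value.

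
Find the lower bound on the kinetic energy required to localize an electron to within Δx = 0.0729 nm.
1.792 eV

Localizing a particle requires giving it sufficient momentum uncertainty:

1. From uncertainty principle: Δp ≥ ℏ/(2Δx)
   Δp_min = (1.055e-34 J·s) / (2 × 7.290e-11 m)
   Δp_min = 7.233e-25 kg·m/s

2. This momentum uncertainty corresponds to kinetic energy:
   KE ≈ (Δp)²/(2m) = (7.233e-25)²/(2 × 9.109e-31 kg)
   KE = 2.872e-19 J = 1.792 eV

Tighter localization requires more energy.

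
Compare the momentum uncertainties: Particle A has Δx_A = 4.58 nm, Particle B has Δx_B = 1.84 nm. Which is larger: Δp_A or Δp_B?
Particle B has the larger minimum momentum uncertainty, by a factor of 2.49.

For each particle, the minimum momentum uncertainty is Δp_min = ℏ/(2Δx):

Particle A: Δp_A = ℏ/(2×4.580e-09 m) = 1.151e-26 kg·m/s
Particle B: Δp_B = ℏ/(2×1.840e-09 m) = 2.866e-26 kg·m/s

Ratio: Δp_B/Δp_A = 2.49

Since Δp_min ∝ 1/Δx, the particle with smaller position uncertainty (B) has larger momentum uncertainty.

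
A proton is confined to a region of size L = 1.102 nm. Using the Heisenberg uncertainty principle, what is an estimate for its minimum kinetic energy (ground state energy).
4.272 μeV

Using the uncertainty principle to estimate ground state energy:

1. The position uncertainty is approximately the confinement size:
   Δx ≈ L = 1.102e-09 m

2. From ΔxΔp ≥ ℏ/2, the minimum momentum uncertainty is:
   Δp ≈ ℏ/(2L) = 4.785e-26 kg·m/s

3. The kinetic energy is approximately:
   KE ≈ (Δp)²/(2m) = (4.785e-26)²/(2 × 1.673e-27 kg)
   KE ≈ 6.844e-25 J = 4.272 μeV

This is an order-of-magnitude estimate of the ground state energy.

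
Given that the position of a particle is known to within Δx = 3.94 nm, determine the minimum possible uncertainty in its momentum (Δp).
1.338 × 10^-26 kg·m/s

Using the Heisenberg uncertainty principle:
ΔxΔp ≥ ℏ/2

The minimum uncertainty in momentum is:
Δp_min = ℏ/(2Δx)
Δp_min = (1.055e-34 J·s) / (2 × 3.940e-09 m)
Δp_min = 1.338e-26 kg·m/s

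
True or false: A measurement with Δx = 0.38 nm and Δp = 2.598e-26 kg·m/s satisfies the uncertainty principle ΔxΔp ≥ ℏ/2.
No, it violates the uncertainty principle (impossible measurement).

Calculate the product ΔxΔp:
ΔxΔp = (3.800e-10 m) × (2.598e-26 kg·m/s)
ΔxΔp = 9.872e-36 J·s

Compare to the minimum allowed value ℏ/2:
ℏ/2 = 5.273e-35 J·s

Since ΔxΔp = 9.872e-36 J·s < 5.273e-35 J·s = ℏ/2,
the measurement violates the uncertainty principle.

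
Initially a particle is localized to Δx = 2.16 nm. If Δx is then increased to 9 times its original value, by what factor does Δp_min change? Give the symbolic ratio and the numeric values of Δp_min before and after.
Original Δp_min = 2.441 × 10^-26 kg·m/s; new Δp'_min = 2.712 × 10^-27 kg·m/s; ratio Δp'_min/Δp_min = 1/9.

From the uncertainty principle ΔxΔp ≥ ℏ/2, the minimum momentum uncertainty is Δp_min = ℏ/(2Δx).

Original (Δx = 2.16 nm = 2.160e-09 m):
Δp_min = (1.055e-34 J·s)/(2 × 2.160e-09 m) = 2.441e-26 kg·m/s

When Δx → 9Δx:
Δp'_min = ℏ/(2 × 9Δx) = (1/9) × ℏ/(2Δx) = (1/9) × Δp_min
Δp'_min = 1/9 × 2.441e-26 kg·m/s = 2.712e-27 kg·m/s

Since Δp_min ∝ 1/Δx, when Δx is increased to 9 times its original value, Δp_min decreases to 1/9 of its original value.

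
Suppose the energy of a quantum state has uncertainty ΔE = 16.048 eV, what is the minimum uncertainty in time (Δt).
20.508 as

Using the energy-time uncertainty principle:
ΔEΔt ≥ ℏ/2

The minimum uncertainty in time is:
Δt_min = ℏ/(2ΔE)
Δt_min = (1.055e-34 J·s) / (2 × 2.571e-18 J)
Δt_min = 2.051e-17 s = 20.508 as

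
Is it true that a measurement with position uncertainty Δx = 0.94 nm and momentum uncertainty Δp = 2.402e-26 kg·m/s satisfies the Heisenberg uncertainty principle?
No, it violates the uncertainty principle (impossible measurement).

Calculate the product ΔxΔp:
ΔxΔp = (9.400e-10 m) × (2.402e-26 kg·m/s)
ΔxΔp = 2.258e-35 J·s

Compare to the minimum allowed value ℏ/2:
ℏ/2 = 5.273e-35 J·s

Since ΔxΔp = 2.258e-35 J·s < 5.273e-35 J·s = ℏ/2,
the measurement violates the uncertainty principle.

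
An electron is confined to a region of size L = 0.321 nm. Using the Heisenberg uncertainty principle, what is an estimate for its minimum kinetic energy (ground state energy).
92.438 meV

Using the uncertainty principle to estimate ground state energy:

1. The position uncertainty is approximately the confinement size:
   Δx ≈ L = 3.210e-10 m

2. From ΔxΔp ≥ ℏ/2, the minimum momentum uncertainty is:
   Δp ≈ ℏ/(2L) = 1.643e-25 kg·m/s

3. The kinetic energy is approximately:
   KE ≈ (Δp)²/(2m) = (1.643e-25)²/(2 × 9.109e-31 kg)
   KE ≈ 1.481e-20 J = 92.438 meV

This is an order-of-magnitude estimate of the ground state energy.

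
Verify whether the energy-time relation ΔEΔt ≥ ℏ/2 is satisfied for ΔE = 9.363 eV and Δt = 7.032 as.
No, it violates the uncertainty relation.

Calculate the product ΔEΔt:
ΔE = 9.363 eV = 1.500e-18 J
ΔEΔt = (1.500e-18 J) × (7.032e-18 s)
ΔEΔt = 1.055e-35 J·s

Compare to the minimum allowed value ℏ/2:
ℏ/2 = 5.273e-35 J·s

Since ΔEΔt = 1.055e-35 J·s < 5.273e-35 J·s = ℏ/2,
this violates the uncertainty relation.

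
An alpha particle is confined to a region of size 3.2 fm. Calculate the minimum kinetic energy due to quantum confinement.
127.520 keV

Using the uncertainty principle:

1. Position uncertainty: Δx ≈ 3.200e-15 m
2. Minimum momentum uncertainty: Δp = ℏ/(2Δx) = 1.648e-20 kg·m/s
3. Minimum kinetic energy:
   KE = (Δp)²/(2m) = (1.648e-20)²/(2 × 6.645e-27 kg)
   KE = 2.043e-14 J = 127.520 keV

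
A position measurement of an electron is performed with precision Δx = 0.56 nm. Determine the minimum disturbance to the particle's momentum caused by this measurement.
9.416 × 10^-26 kg·m/s

The uncertainty principle implies that measuring position disturbs momentum:
ΔxΔp ≥ ℏ/2

When we measure position with precision Δx, we necessarily introduce a momentum uncertainty:
Δp ≥ ℏ/(2Δx)
Δp_min = (1.055e-34 J·s) / (2 × 5.600e-10 m)
Δp_min = 9.416e-26 kg·m/s

The more precisely we measure position, the greater the momentum disturbance.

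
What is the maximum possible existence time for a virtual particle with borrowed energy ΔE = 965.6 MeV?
3.408 × 10^-25 s

Using the energy-time uncertainty principle:
ΔEΔt ≥ ℏ/2

For a virtual particle borrowing energy ΔE, the maximum lifetime is:
Δt_max = ℏ/(2ΔE)

Converting energy:
ΔE = 965.6 MeV = 1.547e-10 J

Δt_max = (1.055e-34 J·s) / (2 × 1.547e-10 J)
Δt_max = 3.408e-25 s = 3.408 × 10^-25 s

Virtual particles with higher borrowed energy exist for shorter times.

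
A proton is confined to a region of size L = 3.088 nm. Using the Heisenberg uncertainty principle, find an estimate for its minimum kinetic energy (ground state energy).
544.001 neV

Using the uncertainty principle to estimate ground state energy:

1. The position uncertainty is approximately the confinement size:
   Δx ≈ L = 3.088e-09 m

2. From ΔxΔp ≥ ℏ/2, the minimum momentum uncertainty is:
   Δp ≈ ℏ/(2L) = 1.708e-26 kg·m/s

3. The kinetic energy is approximately:
   KE ≈ (Δp)²/(2m) = (1.708e-26)²/(2 × 1.673e-27 kg)
   KE ≈ 8.716e-26 J = 544.001 neV

This is an order-of-magnitude estimate of the ground state energy.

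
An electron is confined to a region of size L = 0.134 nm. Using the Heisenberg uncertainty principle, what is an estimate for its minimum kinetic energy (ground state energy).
530.461 meV

Using the uncertainty principle to estimate ground state energy:

1. The position uncertainty is approximately the confinement size:
   Δx ≈ L = 1.340e-10 m

2. From ΔxΔp ≥ ℏ/2, the minimum momentum uncertainty is:
   Δp ≈ ℏ/(2L) = 3.935e-25 kg·m/s

3. The kinetic energy is approximately:
   KE ≈ (Δp)²/(2m) = (3.935e-25)²/(2 × 9.109e-31 kg)
   KE ≈ 8.499e-20 J = 530.461 meV

This is an order-of-magnitude estimate of the ground state energy.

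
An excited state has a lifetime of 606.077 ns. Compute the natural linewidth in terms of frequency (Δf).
131.299 kHz

Using the energy-time uncertainty principle and E = hf:
ΔEΔt ≥ ℏ/2
hΔf·Δt ≥ ℏ/2

The minimum frequency uncertainty is:
Δf = ℏ/(2hτ) = 1/(4πτ)
Δf = 1/(4π × 6.061e-07 s)
Δf = 1.313e+05 Hz = 131.299 kHz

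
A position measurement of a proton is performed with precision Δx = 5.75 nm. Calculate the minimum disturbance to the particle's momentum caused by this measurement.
9.170 × 10^-27 kg·m/s

The uncertainty principle implies that measuring position disturbs momentum:
ΔxΔp ≥ ℏ/2

When we measure position with precision Δx, we necessarily introduce a momentum uncertainty:
Δp ≥ ℏ/(2Δx)
Δp_min = (1.055e-34 J·s) / (2 × 5.750e-09 m)
Δp_min = 9.170e-27 kg·m/s

The more precisely we measure position, the greater the momentum disturbance.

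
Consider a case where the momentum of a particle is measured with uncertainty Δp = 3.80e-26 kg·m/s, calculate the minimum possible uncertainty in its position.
1.388 nm

Using the Heisenberg uncertainty principle:
ΔxΔp ≥ ℏ/2

The minimum uncertainty in position is:
Δx_min = ℏ/(2Δp)
Δx_min = (1.055e-34 J·s) / (2 × 3.800e-26 kg·m/s)
Δx_min = 1.388e-09 m = 1.388 nm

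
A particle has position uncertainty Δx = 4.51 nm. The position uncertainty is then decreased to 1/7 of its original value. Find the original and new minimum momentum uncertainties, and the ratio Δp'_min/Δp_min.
Original Δp_min = 1.169 × 10^-26 kg·m/s; new Δp'_min = 8.184 × 10^-26 kg·m/s; ratio Δp'_min/Δp_min = 7.

From the uncertainty principle ΔxΔp ≥ ℏ/2, the minimum momentum uncertainty is Δp_min = ℏ/(2Δx).

Original (Δx = 4.51 nm = 4.510e-09 m):
Δp_min = (1.055e-34 J·s)/(2 × 4.510e-09 m) = 1.169e-26 kg·m/s

When Δx → (1/7)Δx:
Δp'_min = ℏ/(2 × (1/7)Δx) = 7 × ℏ/(2Δx) = 7 × Δp_min
Δp'_min = 7 × 1.169e-26 kg·m/s = 8.184e-26 kg·m/s

Since Δp_min ∝ 1/Δx, when Δx is decreased to 1/7 of its original value, Δp_min increases to 7 times its original value.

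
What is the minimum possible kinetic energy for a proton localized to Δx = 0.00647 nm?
123.921 meV

Localizing a particle requires giving it sufficient momentum uncertainty:

1. From uncertainty principle: Δp ≥ ℏ/(2Δx)
   Δp_min = (1.055e-34 J·s) / (2 × 6.470e-12 m)
   Δp_min = 8.150e-24 kg·m/s

2. This momentum uncertainty corresponds to kinetic energy:
   KE ≈ (Δp)²/(2m) = (8.150e-24)²/(2 × 1.673e-27 kg)
   KE = 1.985e-20 J = 123.921 meV

Tighter localization requires more energy.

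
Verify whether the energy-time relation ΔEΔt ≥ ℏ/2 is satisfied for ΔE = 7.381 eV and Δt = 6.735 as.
No, it violates the uncertainty relation.

Calculate the product ΔEΔt:
ΔE = 7.381 eV = 1.183e-18 J
ΔEΔt = (1.183e-18 J) × (6.735e-18 s)
ΔEΔt = 7.965e-36 J·s

Compare to the minimum allowed value ℏ/2:
ℏ/2 = 5.273e-35 J·s

Since ΔEΔt = 7.965e-36 J·s < 5.273e-35 J·s = ℏ/2,
this violates the uncertainty relation.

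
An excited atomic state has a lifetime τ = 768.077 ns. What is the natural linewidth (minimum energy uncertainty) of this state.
428.480 peV

Using the energy-time uncertainty principle:
ΔEΔt ≥ ℏ/2

The lifetime τ represents the time uncertainty Δt.
The natural linewidth (minimum energy uncertainty) is:

ΔE = ℏ/(2τ)
ΔE = (1.055e-34 J·s) / (2 × 7.681e-07 s)
ΔE = 6.865e-29 J = 428.480 peV

This natural linewidth limits the precision of spectroscopic measurements.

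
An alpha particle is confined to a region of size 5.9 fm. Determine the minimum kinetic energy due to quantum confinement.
37.512 keV

Using the uncertainty principle:

1. Position uncertainty: Δx ≈ 5.900e-15 m
2. Minimum momentum uncertainty: Δp = ℏ/(2Δx) = 8.937e-21 kg·m/s
3. Minimum kinetic energy:
   KE = (Δp)²/(2m) = (8.937e-21)²/(2 × 6.645e-27 kg)
   KE = 6.010e-15 J = 37.512 keV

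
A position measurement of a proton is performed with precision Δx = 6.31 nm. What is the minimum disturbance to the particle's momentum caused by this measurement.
8.356 × 10^-27 kg·m/s

The uncertainty principle implies that measuring position disturbs momentum:
ΔxΔp ≥ ℏ/2

When we measure position with precision Δx, we necessarily introduce a momentum uncertainty:
Δp ≥ ℏ/(2Δx)
Δp_min = (1.055e-34 J·s) / (2 × 6.310e-09 m)
Δp_min = 8.356e-27 kg·m/s

The more precisely we measure position, the greater the momentum disturbance.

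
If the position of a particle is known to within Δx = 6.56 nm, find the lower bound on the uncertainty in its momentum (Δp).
8.038 × 10^-27 kg·m/s

Using the Heisenberg uncertainty principle:
ΔxΔp ≥ ℏ/2

The minimum uncertainty in momentum is:
Δp_min = ℏ/(2Δx)
Δp_min = (1.055e-34 J·s) / (2 × 6.560e-09 m)
Δp_min = 8.038e-27 kg·m/s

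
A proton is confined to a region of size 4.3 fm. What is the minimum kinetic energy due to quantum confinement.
280.555 keV

Using the uncertainty principle:

1. Position uncertainty: Δx ≈ 4.300e-15 m
2. Minimum momentum uncertainty: Δp = ℏ/(2Δx) = 1.226e-20 kg·m/s
3. Minimum kinetic energy:
   KE = (Δp)²/(2m) = (1.226e-20)²/(2 × 1.673e-27 kg)
   KE = 4.495e-14 J = 280.555 keV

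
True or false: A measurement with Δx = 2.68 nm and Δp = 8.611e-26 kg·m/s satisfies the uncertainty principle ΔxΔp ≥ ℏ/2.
Yes, it satisfies the uncertainty principle.

Calculate the product ΔxΔp:
ΔxΔp = (2.680e-09 m) × (8.611e-26 kg·m/s)
ΔxΔp = 2.308e-34 J·s

Compare to the minimum allowed value ℏ/2:
ℏ/2 = 5.273e-35 J·s

Since ΔxΔp = 2.308e-34 J·s ≥ 5.273e-35 J·s = ℏ/2,
the measurement satisfies the uncertainty principle.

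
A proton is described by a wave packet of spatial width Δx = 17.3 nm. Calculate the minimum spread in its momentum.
3.048 × 10^-27 kg·m/s

For a wave packet, the spatial width Δx and momentum spread Δp are related by the uncertainty principle:
ΔxΔp ≥ ℏ/2

The minimum momentum spread is:
Δp_min = ℏ/(2Δx)
Δp_min = (1.055e-34 J·s) / (2 × 1.730e-08 m)
Δp_min = 3.048e-27 kg·m/s

A wave packet cannot have both a well-defined position and well-defined momentum.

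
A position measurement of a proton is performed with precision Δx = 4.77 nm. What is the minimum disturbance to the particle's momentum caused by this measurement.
1.105 × 10^-26 kg·m/s

The uncertainty principle implies that measuring position disturbs momentum:
ΔxΔp ≥ ℏ/2

When we measure position with precision Δx, we necessarily introduce a momentum uncertainty:
Δp ≥ ℏ/(2Δx)
Δp_min = (1.055e-34 J·s) / (2 × 4.770e-09 m)
Δp_min = 1.105e-26 kg·m/s

The more precisely we measure position, the greater the momentum disturbance.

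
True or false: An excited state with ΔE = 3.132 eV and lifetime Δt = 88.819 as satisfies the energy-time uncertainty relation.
No, it violates the uncertainty relation.

Calculate the product ΔEΔt:
ΔE = 3.132 eV = 5.018e-19 J
ΔEΔt = (5.018e-19 J) × (8.882e-17 s)
ΔEΔt = 4.457e-35 J·s

Compare to the minimum allowed value ℏ/2:
ℏ/2 = 5.273e-35 J·s

Since ΔEΔt = 4.457e-35 J·s < 5.273e-35 J·s = ℏ/2,
this violates the uncertainty relation.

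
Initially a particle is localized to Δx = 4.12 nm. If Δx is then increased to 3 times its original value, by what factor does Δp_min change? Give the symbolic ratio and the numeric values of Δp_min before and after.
Original Δp_min = 1.280 × 10^-26 kg·m/s; new Δp'_min = 4.266 × 10^-27 kg·m/s; ratio Δp'_min/Δp_min = 1/3.

From the uncertainty principle ΔxΔp ≥ ℏ/2, the minimum momentum uncertainty is Δp_min = ℏ/(2Δx).

Original (Δx = 4.12 nm = 4.120e-09 m):
Δp_min = (1.055e-34 J·s)/(2 × 4.120e-09 m) = 1.280e-26 kg·m/s

When Δx → 3Δx:
Δp'_min = ℏ/(2 × 3Δx) = (1/3) × ℏ/(2Δx) = (1/3) × Δp_min
Δp'_min = 1/3 × 1.280e-26 kg·m/s = 4.266e-27 kg·m/s

Since Δp_min ∝ 1/Δx, when Δx is increased to 3 times its original value, Δp_min decreases to 1/3 of its original value.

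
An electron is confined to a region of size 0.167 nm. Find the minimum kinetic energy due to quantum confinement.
341.531 meV

Using the uncertainty principle:

1. Position uncertainty: Δx ≈ 1.670e-10 m
2. Minimum momentum uncertainty: Δp = ℏ/(2Δx) = 3.157e-25 kg·m/s
3. Minimum kinetic energy:
   KE = (Δp)²/(2m) = (3.157e-25)²/(2 × 9.109e-31 kg)
   KE = 5.472e-20 J = 341.531 meV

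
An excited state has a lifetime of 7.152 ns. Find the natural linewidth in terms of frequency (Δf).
11.127 MHz

Using the energy-time uncertainty principle and E = hf:
ΔEΔt ≥ ℏ/2
hΔf·Δt ≥ ℏ/2

The minimum frequency uncertainty is:
Δf = ℏ/(2hτ) = 1/(4πτ)
Δf = 1/(4π × 7.152e-09 s)
Δf = 1.113e+07 Hz = 11.127 MHz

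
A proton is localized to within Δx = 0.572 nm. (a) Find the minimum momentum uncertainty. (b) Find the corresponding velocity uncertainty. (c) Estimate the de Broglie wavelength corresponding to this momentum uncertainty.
(a) Δp_min = 9.218 × 10^-26 kg·m/s
(b) Δv_min = 55.113 m/s
(c) λ_dB = 7.188 nm

Step-by-step:

(a) From the uncertainty principle:
Δp_min = ℏ/(2Δx) = (1.055e-34 J·s)/(2 × 5.720e-10 m) = 9.218e-26 kg·m/s

(b) The velocity uncertainty:
Δv = Δp/m = (9.218e-26 kg·m/s)/(1.673e-27 kg) = 5.511e+01 m/s = 55.113 m/s

(c) The de Broglie wavelength for this momentum:
λ = h/p = (6.626e-34 J·s)/(9.218e-26 kg·m/s) = 7.188e-09 m = 7.188 nm

Note: The de Broglie wavelength is comparable to the localization size, as expected from wave-particle duality.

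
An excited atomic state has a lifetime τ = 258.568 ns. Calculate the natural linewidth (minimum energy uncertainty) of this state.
1.273 neV

Using the energy-time uncertainty principle:
ΔEΔt ≥ ℏ/2

The lifetime τ represents the time uncertainty Δt.
The natural linewidth (minimum energy uncertainty) is:

ΔE = ℏ/(2τ)
ΔE = (1.055e-34 J·s) / (2 × 2.586e-07 s)
ΔE = 2.039e-28 J = 1.273 neV

This natural linewidth limits the precision of spectroscopic measurements.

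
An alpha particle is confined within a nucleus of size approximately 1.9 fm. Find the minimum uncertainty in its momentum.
2.775 × 10^-20 kg·m/s

Using the Heisenberg uncertainty principle:
ΔxΔp ≥ ℏ/2

With Δx ≈ L = 1.900e-15 m (the confinement size):
Δp_min = ℏ/(2Δx)
Δp_min = (1.055e-34 J·s) / (2 × 1.900e-15 m)
Δp_min = 2.775e-20 kg·m/s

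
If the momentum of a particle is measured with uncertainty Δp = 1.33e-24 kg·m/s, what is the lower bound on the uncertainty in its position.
39.646 pm

Using the Heisenberg uncertainty principle:
ΔxΔp ≥ ℏ/2

The minimum uncertainty in position is:
Δx_min = ℏ/(2Δp)
Δx_min = (1.055e-34 J·s) / (2 × 1.330e-24 kg·m/s)
Δx_min = 3.965e-11 m = 39.646 pm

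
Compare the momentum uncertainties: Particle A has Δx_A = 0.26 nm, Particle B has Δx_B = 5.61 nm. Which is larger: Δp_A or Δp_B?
Particle A has the larger minimum momentum uncertainty, by a factor of 21.58.

For each particle, the minimum momentum uncertainty is Δp_min = ℏ/(2Δx):

Particle A: Δp_A = ℏ/(2×2.600e-10 m) = 2.028e-25 kg·m/s
Particle B: Δp_B = ℏ/(2×5.610e-09 m) = 9.399e-27 kg·m/s

Ratio: Δp_A/Δp_B = 21.58

Since Δp_min ∝ 1/Δx, the particle with smaller position uncertainty (A) has larger momentum uncertainty.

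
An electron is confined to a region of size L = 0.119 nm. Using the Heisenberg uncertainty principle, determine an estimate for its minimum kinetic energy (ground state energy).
672.619 meV

Using the uncertainty principle to estimate ground state energy:

1. The position uncertainty is approximately the confinement size:
   Δx ≈ L = 1.190e-10 m

2. From ΔxΔp ≥ ℏ/2, the minimum momentum uncertainty is:
   Δp ≈ ℏ/(2L) = 4.431e-25 kg·m/s

3. The kinetic energy is approximately:
   KE ≈ (Δp)²/(2m) = (4.431e-25)²/(2 × 9.109e-31 kg)
   KE ≈ 1.078e-19 J = 672.619 meV

This is an order-of-magnitude estimate of the ground state energy.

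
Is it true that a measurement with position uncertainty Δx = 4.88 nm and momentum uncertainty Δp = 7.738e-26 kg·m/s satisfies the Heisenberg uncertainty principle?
Yes, it satisfies the uncertainty principle.

Calculate the product ΔxΔp:
ΔxΔp = (4.880e-09 m) × (7.738e-26 kg·m/s)
ΔxΔp = 3.776e-34 J·s

Compare to the minimum allowed value ℏ/2:
ℏ/2 = 5.273e-35 J·s

Since ΔxΔp = 3.776e-34 J·s ≥ 5.273e-35 J·s = ℏ/2,
the measurement satisfies the uncertainty principle.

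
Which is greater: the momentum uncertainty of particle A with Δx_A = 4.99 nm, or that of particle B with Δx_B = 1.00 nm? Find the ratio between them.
Particle B has the larger minimum momentum uncertainty, by a factor of 4.99.

For each particle, the minimum momentum uncertainty is Δp_min = ℏ/(2Δx):

Particle A: Δp_A = ℏ/(2×4.990e-09 m) = 1.057e-26 kg·m/s
Particle B: Δp_B = ℏ/(2×1.000e-09 m) = 5.273e-26 kg·m/s

Ratio: Δp_B/Δp_A = 4.99

Since Δp_min ∝ 1/Δx, the particle with smaller position uncertainty (B) has larger momentum uncertainty.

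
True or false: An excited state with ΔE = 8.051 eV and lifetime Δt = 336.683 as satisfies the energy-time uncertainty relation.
Yes, it satisfies the uncertainty relation.

Calculate the product ΔEΔt:
ΔE = 8.051 eV = 1.290e-18 J
ΔEΔt = (1.290e-18 J) × (3.367e-16 s)
ΔEΔt = 4.343e-34 J·s

Compare to the minimum allowed value ℏ/2:
ℏ/2 = 5.273e-35 J·s

Since ΔEΔt = 4.343e-34 J·s ≥ 5.273e-35 J·s = ℏ/2,
this satisfies the uncertainty relation.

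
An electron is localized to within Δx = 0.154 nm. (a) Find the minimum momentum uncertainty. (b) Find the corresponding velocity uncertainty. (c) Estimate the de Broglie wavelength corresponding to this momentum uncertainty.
(a) Δp_min = 3.424 × 10^-25 kg·m/s
(b) Δv_min = 375.869 km/s
(c) λ_dB = 1.935 nm

Step-by-step:

(a) From the uncertainty principle:
Δp_min = ℏ/(2Δx) = (1.055e-34 J·s)/(2 × 1.540e-10 m) = 3.424e-25 kg·m/s

(b) The velocity uncertainty:
Δv = Δp/m = (3.424e-25 kg·m/s)/(9.109e-31 kg) = 3.759e+05 m/s = 375.869 km/s

(c) The de Broglie wavelength for this momentum:
λ = h/p = (6.626e-34 J·s)/(3.424e-25 kg·m/s) = 1.935e-09 m = 1.935 nm

Note: The de Broglie wavelength is comparable to the localization size, as expected from wave-particle duality.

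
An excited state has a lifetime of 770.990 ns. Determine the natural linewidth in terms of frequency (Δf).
103.215 kHz

Using the energy-time uncertainty principle and E = hf:
ΔEΔt ≥ ℏ/2
hΔf·Δt ≥ ℏ/2

The minimum frequency uncertainty is:
Δf = ℏ/(2hτ) = 1/(4πτ)
Δf = 1/(4π × 7.710e-07 s)
Δf = 1.032e+05 Hz = 103.215 kHz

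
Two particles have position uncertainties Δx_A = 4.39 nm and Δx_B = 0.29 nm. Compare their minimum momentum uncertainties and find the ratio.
Particle B has the larger minimum momentum uncertainty, by a factor of 15.14.

For each particle, the minimum momentum uncertainty is Δp_min = ℏ/(2Δx):

Particle A: Δp_A = ℏ/(2×4.390e-09 m) = 1.201e-26 kg·m/s
Particle B: Δp_B = ℏ/(2×2.900e-10 m) = 1.818e-25 kg·m/s

Ratio: Δp_B/Δp_A = 15.14

Since Δp_min ∝ 1/Δx, the particle with smaller position uncertainty (B) has larger momentum uncertainty.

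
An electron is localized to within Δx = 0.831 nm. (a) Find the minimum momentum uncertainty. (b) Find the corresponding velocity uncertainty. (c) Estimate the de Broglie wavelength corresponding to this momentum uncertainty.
(a) Δp_min = 6.345 × 10^-26 kg·m/s
(b) Δv_min = 69.656 km/s
(c) λ_dB = 10.443 nm

Step-by-step:

(a) From the uncertainty principle:
Δp_min = ℏ/(2Δx) = (1.055e-34 J·s)/(2 × 8.310e-10 m) = 6.345e-26 kg·m/s

(b) The velocity uncertainty:
Δv = Δp/m = (6.345e-26 kg·m/s)/(9.109e-31 kg) = 6.966e+04 m/s = 69.656 km/s

(c) The de Broglie wavelength for this momentum:
λ = h/p = (6.626e-34 J·s)/(6.345e-26 kg·m/s) = 1.044e-08 m = 10.443 nm

Note: The de Broglie wavelength is comparable to the localization size, as expected from wave-particle duality.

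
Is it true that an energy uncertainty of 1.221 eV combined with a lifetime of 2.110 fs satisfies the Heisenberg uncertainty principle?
Yes, it satisfies the uncertainty relation.

Calculate the product ΔEΔt:
ΔE = 1.221 eV = 1.956e-19 J
ΔEΔt = (1.956e-19 J) × (2.110e-15 s)
ΔEΔt = 4.128e-34 J·s

Compare to the minimum allowed value ℏ/2:
ℏ/2 = 5.273e-35 J·s

Since ΔEΔt = 4.128e-34 J·s ≥ 5.273e-35 J·s = ℏ/2,
this satisfies the uncertainty relation.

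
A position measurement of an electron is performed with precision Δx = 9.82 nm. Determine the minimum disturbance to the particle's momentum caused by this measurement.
5.370 × 10^-27 kg·m/s

The uncertainty principle implies that measuring position disturbs momentum:
ΔxΔp ≥ ℏ/2

When we measure position with precision Δx, we necessarily introduce a momentum uncertainty:
Δp ≥ ℏ/(2Δx)
Δp_min = (1.055e-34 J·s) / (2 × 9.820e-09 m)
Δp_min = 5.370e-27 kg·m/s

The more precisely we measure position, the greater the momentum disturbance.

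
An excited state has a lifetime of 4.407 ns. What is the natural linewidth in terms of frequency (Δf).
18.057 MHz

Using the energy-time uncertainty principle and E = hf:
ΔEΔt ≥ ℏ/2
hΔf·Δt ≥ ℏ/2

The minimum frequency uncertainty is:
Δf = ℏ/(2hτ) = 1/(4πτ)
Δf = 1/(4π × 4.407e-09 s)
Δf = 1.806e+07 Hz = 18.057 MHz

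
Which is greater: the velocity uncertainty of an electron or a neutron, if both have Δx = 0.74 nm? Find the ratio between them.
The electron has the larger minimum velocity uncertainty, by a ratio of 1838.7.

For both particles, Δp_min = ℏ/(2Δx) = 7.125e-26 kg·m/s (same for both).

The velocity uncertainty is Δv = Δp/m:
- electron: Δv = 7.125e-26 / 9.109e-31 = 7.822e+04 m/s = 78.221 km/s
- neutron: Δv = 7.125e-26 / 1.675e-27 = 4.254e+01 m/s = 42.542 m/s

Ratio: 7.822e+04 / 4.254e+01 = 1838.7

The lighter particle has larger velocity uncertainty because Δv ∝ 1/m.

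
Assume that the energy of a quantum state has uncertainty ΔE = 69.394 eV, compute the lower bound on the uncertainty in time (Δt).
4.743 as

Using the energy-time uncertainty principle:
ΔEΔt ≥ ℏ/2

The minimum uncertainty in time is:
Δt_min = ℏ/(2ΔE)
Δt_min = (1.055e-34 J·s) / (2 × 1.112e-17 J)
Δt_min = 4.743e-18 s = 4.743 as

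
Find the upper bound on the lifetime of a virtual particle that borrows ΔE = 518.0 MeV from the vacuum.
6.353 × 10^-25 s

Using the energy-time uncertainty principle:
ΔEΔt ≥ ℏ/2

For a virtual particle borrowing energy ΔE, the maximum lifetime is:
Δt_max = ℏ/(2ΔE)

Converting energy:
ΔE = 518.0 MeV = 8.299e-11 J

Δt_max = (1.055e-34 J·s) / (2 × 8.299e-11 J)
Δt_max = 6.353e-25 s = 6.353 × 10^-25 s

Virtual particles with higher borrowed energy exist for shorter times.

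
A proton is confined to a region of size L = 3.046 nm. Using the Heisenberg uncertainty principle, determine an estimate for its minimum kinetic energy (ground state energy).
559.106 neV

Using the uncertainty principle to estimate ground state energy:

1. The position uncertainty is approximately the confinement size:
   Δx ≈ L = 3.046e-09 m

2. From ΔxΔp ≥ ℏ/2, the minimum momentum uncertainty is:
   Δp ≈ ℏ/(2L) = 1.731e-26 kg·m/s

3. The kinetic energy is approximately:
   KE ≈ (Δp)²/(2m) = (1.731e-26)²/(2 × 1.673e-27 kg)
   KE ≈ 8.958e-26 J = 559.106 neV

This is an order-of-magnitude estimate of the ground state energy.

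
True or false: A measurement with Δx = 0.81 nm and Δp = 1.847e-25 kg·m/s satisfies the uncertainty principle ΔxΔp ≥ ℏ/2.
Yes, it satisfies the uncertainty principle.

Calculate the product ΔxΔp:
ΔxΔp = (8.100e-10 m) × (1.847e-25 kg·m/s)
ΔxΔp = 1.496e-34 J·s

Compare to the minimum allowed value ℏ/2:
ℏ/2 = 5.273e-35 J·s

Since ΔxΔp = 1.496e-34 J·s ≥ 5.273e-35 J·s = ℏ/2,
the measurement satisfies the uncertainty principle.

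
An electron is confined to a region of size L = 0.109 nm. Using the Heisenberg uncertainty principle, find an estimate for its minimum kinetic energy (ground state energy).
801.696 meV

Using the uncertainty principle to estimate ground state energy:

1. The position uncertainty is approximately the confinement size:
   Δx ≈ L = 1.090e-10 m

2. From ΔxΔp ≥ ℏ/2, the minimum momentum uncertainty is:
   Δp ≈ ℏ/(2L) = 4.837e-25 kg·m/s

3. The kinetic energy is approximately:
   KE ≈ (Δp)²/(2m) = (4.837e-25)²/(2 × 9.109e-31 kg)
   KE ≈ 1.284e-19 J = 801.696 meV

This is an order-of-magnitude estimate of the ground state energy.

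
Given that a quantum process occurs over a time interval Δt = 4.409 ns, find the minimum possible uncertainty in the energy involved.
74.644 neV

Using the energy-time uncertainty principle:
ΔEΔt ≥ ℏ/2

The minimum uncertainty in energy is:
ΔE_min = ℏ/(2Δt)
ΔE_min = (1.055e-34 J·s) / (2 × 4.409e-09 s)
ΔE_min = 1.196e-26 J = 74.644 neV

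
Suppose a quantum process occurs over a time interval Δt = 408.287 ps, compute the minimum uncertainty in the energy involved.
806.065 neV

Using the energy-time uncertainty principle:
ΔEΔt ≥ ℏ/2

The minimum uncertainty in energy is:
ΔE_min = ℏ/(2Δt)
ΔE_min = (1.055e-34 J·s) / (2 × 4.083e-10 s)
ΔE_min = 1.291e-25 J = 806.065 neV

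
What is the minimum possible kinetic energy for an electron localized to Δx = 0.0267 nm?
13.361 eV

Localizing a particle requires giving it sufficient momentum uncertainty:

1. From uncertainty principle: Δp ≥ ℏ/(2Δx)
   Δp_min = (1.055e-34 J·s) / (2 × 2.670e-11 m)
   Δp_min = 1.975e-24 kg·m/s

2. This momentum uncertainty corresponds to kinetic energy:
   KE ≈ (Δp)²/(2m) = (1.975e-24)²/(2 × 9.109e-31 kg)
   KE = 2.141e-18 J = 13.361 eV

Tighter localization requires more energy.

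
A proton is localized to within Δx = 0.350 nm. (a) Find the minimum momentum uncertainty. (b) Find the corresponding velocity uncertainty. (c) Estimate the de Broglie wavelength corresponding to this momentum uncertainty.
(a) Δp_min = 1.507 × 10^-25 kg·m/s
(b) Δv_min = 90.070 m/s
(c) λ_dB = 4.398 nm

Step-by-step:

(a) From the uncertainty principle:
Δp_min = ℏ/(2Δx) = (1.055e-34 J·s)/(2 × 3.500e-10 m) = 1.507e-25 kg·m/s

(b) The velocity uncertainty:
Δv = Δp/m = (1.507e-25 kg·m/s)/(1.673e-27 kg) = 9.007e+01 m/s = 90.070 m/s

(c) The de Broglie wavelength for this momentum:
λ = h/p = (6.626e-34 J·s)/(1.507e-25 kg·m/s) = 4.398e-09 m = 4.398 nm

Note: The de Broglie wavelength is comparable to the localization size, as expected from wave-particle duality.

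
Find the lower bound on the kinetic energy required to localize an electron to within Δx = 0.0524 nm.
3.469 eV

Localizing a particle requires giving it sufficient momentum uncertainty:

1. From uncertainty principle: Δp ≥ ℏ/(2Δx)
   Δp_min = (1.055e-34 J·s) / (2 × 5.240e-11 m)
   Δp_min = 1.006e-24 kg·m/s

2. This momentum uncertainty corresponds to kinetic energy:
   KE ≈ (Δp)²/(2m) = (1.006e-24)²/(2 × 9.109e-31 kg)
   KE = 5.558e-19 J = 3.469 eV

Tighter localization requires more energy.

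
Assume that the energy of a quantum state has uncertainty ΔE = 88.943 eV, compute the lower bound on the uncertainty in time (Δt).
3.700 as

Using the energy-time uncertainty principle:
ΔEΔt ≥ ℏ/2

The minimum uncertainty in time is:
Δt_min = ℏ/(2ΔE)
Δt_min = (1.055e-34 J·s) / (2 × 1.425e-17 J)
Δt_min = 3.700e-18 s = 3.700 as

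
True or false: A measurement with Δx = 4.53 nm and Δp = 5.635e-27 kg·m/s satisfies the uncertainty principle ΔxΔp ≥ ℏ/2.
No, it violates the uncertainty principle (impossible measurement).

Calculate the product ΔxΔp:
ΔxΔp = (4.530e-09 m) × (5.635e-27 kg·m/s)
ΔxΔp = 2.553e-35 J·s

Compare to the minimum allowed value ℏ/2:
ℏ/2 = 5.273e-35 J·s

Since ΔxΔp = 2.553e-35 J·s < 5.273e-35 J·s = ℏ/2,
the measurement violates the uncertainty principle.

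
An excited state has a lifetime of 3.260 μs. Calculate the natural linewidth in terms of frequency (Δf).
24.410 kHz

Using the energy-time uncertainty principle and E = hf:
ΔEΔt ≥ ℏ/2
hΔf·Δt ≥ ℏ/2

The minimum frequency uncertainty is:
Δf = ℏ/(2hτ) = 1/(4πτ)
Δf = 1/(4π × 3.260e-06 s)
Δf = 2.441e+04 Hz = 24.410 kHz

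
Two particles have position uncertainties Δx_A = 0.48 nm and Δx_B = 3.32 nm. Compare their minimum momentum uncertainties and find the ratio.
Particle A has the larger minimum momentum uncertainty, by a factor of 6.92.

For each particle, the minimum momentum uncertainty is Δp_min = ℏ/(2Δx):

Particle A: Δp_A = ℏ/(2×4.800e-10 m) = 1.099e-25 kg·m/s
Particle B: Δp_B = ℏ/(2×3.320e-09 m) = 1.588e-26 kg·m/s

Ratio: Δp_A/Δp_B = 6.92

Since Δp_min ∝ 1/Δx, the particle with smaller position uncertainty (A) has larger momentum uncertainty.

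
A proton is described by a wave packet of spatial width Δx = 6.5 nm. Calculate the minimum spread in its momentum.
8.112 × 10^-27 kg·m/s

For a wave packet, the spatial width Δx and momentum spread Δp are related by the uncertainty principle:
ΔxΔp ≥ ℏ/2

The minimum momentum spread is:
Δp_min = ℏ/(2Δx)
Δp_min = (1.055e-34 J·s) / (2 × 6.500e-09 m)
Δp_min = 8.112e-27 kg·m/s

A wave packet cannot have both a well-defined position and well-defined momentum.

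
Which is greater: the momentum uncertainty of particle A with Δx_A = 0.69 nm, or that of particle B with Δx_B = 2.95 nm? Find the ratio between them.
Particle A has the larger minimum momentum uncertainty, by a factor of 4.28.

For each particle, the minimum momentum uncertainty is Δp_min = ℏ/(2Δx):

Particle A: Δp_A = ℏ/(2×6.900e-10 m) = 7.642e-26 kg·m/s
Particle B: Δp_B = ℏ/(2×2.950e-09 m) = 1.787e-26 kg·m/s

Ratio: Δp_A/Δp_B = 4.28

Since Δp_min ∝ 1/Δx, the particle with smaller position uncertainty (A) has larger momentum uncertainty.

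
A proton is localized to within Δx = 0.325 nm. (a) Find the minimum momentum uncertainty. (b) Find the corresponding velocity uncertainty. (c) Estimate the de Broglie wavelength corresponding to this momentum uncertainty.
(a) Δp_min = 1.622 × 10^-25 kg·m/s
(b) Δv_min = 96.999 m/s
(c) λ_dB = 4.084 nm

Step-by-step:

(a) From the uncertainty principle:
Δp_min = ℏ/(2Δx) = (1.055e-34 J·s)/(2 × 3.250e-10 m) = 1.622e-25 kg·m/s

(b) The velocity uncertainty:
Δv = Δp/m = (1.622e-25 kg·m/s)/(1.673e-27 kg) = 9.700e+01 m/s = 96.999 m/s

(c) The de Broglie wavelength for this momentum:
λ = h/p = (6.626e-34 J·s)/(1.622e-25 kg·m/s) = 4.084e-09 m = 4.084 nm

Note: The de Broglie wavelength is comparable to the localization size, as expected from wave-particle duality.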